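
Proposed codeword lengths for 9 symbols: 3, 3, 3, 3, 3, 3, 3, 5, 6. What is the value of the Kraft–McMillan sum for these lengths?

0.921875

With common denominator 2^6 = 64: Σ 2^(−ℓᵢ) = 8/64 + 8/64 + 8/64 + 8/64 + 8/64 + 8/64 + 8/64 + 2/64 + 1/64 = 59/64 = 0.921875.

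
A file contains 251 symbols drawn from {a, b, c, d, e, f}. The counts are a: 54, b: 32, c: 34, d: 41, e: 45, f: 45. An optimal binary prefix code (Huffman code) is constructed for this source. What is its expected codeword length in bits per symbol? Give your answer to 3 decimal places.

Probabilities are the counts divided by 251.
Repeatedly combine the two least-probable nodes; the expected code length is the sum of the merged weights.
merge 32/251 + 34/251 → 66/251
merge 41/251 + 45/251 → 86/251
merge 45/251 + 54/251 → 99/251
merge 66/251 + 86/251 → 152/251
merge 99/251 + 152/251 → 1
L = 66/251 + 86/251 + 99/251 + 152/251 + 1 = 654/251 ≈ 2.606 bits/symbol.

2.606 bits/symbol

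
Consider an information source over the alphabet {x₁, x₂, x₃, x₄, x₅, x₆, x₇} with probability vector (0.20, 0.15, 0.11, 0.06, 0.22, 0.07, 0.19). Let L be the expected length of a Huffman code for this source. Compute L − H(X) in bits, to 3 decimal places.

Entropy H = −Σ p log₂ p ≈ 2.6731 bits.
Huffman merges: 3/50+7/100→13/100; 11/100+13/100→6/25; 3/20+19/100→17/50; 1/5+11/50→21/50; 6/25+17/50→29/50; 21/50+29/50→1. L = 271/100 ≈ 2.7100.
L − H = 2.7100 − 2.6731 = 0.037 bits.

0.037 bits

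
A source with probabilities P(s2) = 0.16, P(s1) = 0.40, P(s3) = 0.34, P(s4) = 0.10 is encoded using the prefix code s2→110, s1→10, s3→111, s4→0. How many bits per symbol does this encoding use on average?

2.4 bits/symbol

L̄ = Σ pᵢ·ℓᵢ = 0.16·3 + 0.40·2 + 0.34·3 + 0.10·1 = 2.4 bits/symbol.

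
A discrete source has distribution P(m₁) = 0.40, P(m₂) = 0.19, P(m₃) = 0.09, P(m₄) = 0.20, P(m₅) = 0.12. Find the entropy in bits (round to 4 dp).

H = −Σ pᵢ log₂ pᵢ.
−0.40·log₂(0.40) = 0.5288
−0.19·log₂(0.19) = 0.4552
−0.09·log₂(0.09) = 0.3127
−0.20·log₂(0.20) = 0.4644
−0.12·log₂(0.12) = 0.3671
Sum ≈ 2.1281 → 2.1281 bits.

2.1281 bits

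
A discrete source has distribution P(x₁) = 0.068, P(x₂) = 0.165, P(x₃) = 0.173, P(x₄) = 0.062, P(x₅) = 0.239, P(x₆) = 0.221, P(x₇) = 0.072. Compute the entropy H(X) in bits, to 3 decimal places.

H = −Σ pᵢ log₂ pᵢ.
−0.068·log₂(0.068) = 0.2637
−0.165·log₂(0.165) = 0.4289
−0.173·log₂(0.173) = 0.4379
−0.062·log₂(0.062) = 0.2487
−0.239·log₂(0.239) = 0.4935
−0.221·log₂(0.221) = 0.4813
−0.072·log₂(0.072) = 0.2733
Sum ≈ 2.6274 → 2.627 bits.

2.627 bits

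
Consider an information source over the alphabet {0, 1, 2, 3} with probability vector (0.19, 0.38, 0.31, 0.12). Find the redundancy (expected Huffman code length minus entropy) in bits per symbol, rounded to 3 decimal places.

Entropy H = −Σ p log₂ p ≈ 1.8765 bits.
Huffman merges: 3/25+19/100→31/100; 31/100+31/100→31/50; 19/50+31/50→1. L = 193/100 ≈ 1.9300.
L − H = 1.9300 − 1.8765 = 0.053 bits.

0.053 bits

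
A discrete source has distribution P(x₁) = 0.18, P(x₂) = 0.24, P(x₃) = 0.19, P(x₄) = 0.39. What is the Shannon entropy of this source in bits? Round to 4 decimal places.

H = −Σ pᵢ log₂ pᵢ.
−0.18·log₂(0.18) = 0.4453
−0.24·log₂(0.24) = 0.4941
−0.19·log₂(0.19) = 0.4552
−0.39·log₂(0.39) = 0.5298
Sum ≈ 1.9245 → 1.9245 bits.

1.9245 bits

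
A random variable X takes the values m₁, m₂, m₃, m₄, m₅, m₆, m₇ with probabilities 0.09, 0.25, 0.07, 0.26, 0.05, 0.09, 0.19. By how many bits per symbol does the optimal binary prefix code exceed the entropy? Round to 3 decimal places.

0.030 bits

Entropy H = −Σ p log₂ p ≈ 2.5705 bits.
Huffman merges: 1/20+7/100→3/25; 9/100+9/100→9/50; 3/25+9/50→3/10; 19/100+1/4→11/25; 13/50+3/10→14/25; 11/25+14/25→1. L = 13/5 ≈ 2.6000.
L − H = 2.6000 − 2.5705 = 0.030 bits.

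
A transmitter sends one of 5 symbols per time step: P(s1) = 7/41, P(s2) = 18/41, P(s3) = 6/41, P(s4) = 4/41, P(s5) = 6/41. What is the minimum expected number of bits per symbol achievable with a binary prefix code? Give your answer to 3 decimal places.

2.122 bits/symbol

Repeatedly combine the two least-probable nodes; the expected code length is the sum of the merged weights.
merge 4/41 + 6/41 → 10/41
merge 6/41 + 7/41 → 13/41
merge 10/41 + 13/41 → 23/41
merge 18/41 + 23/41 → 1
L = 10/41 + 13/41 + 23/41 + 1 = 87/41 ≈ 2.122 bits/symbol.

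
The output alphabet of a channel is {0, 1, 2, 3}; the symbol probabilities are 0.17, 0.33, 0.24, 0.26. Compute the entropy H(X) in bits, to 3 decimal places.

1.962 bits

H = −Σ pᵢ log₂ pᵢ.
−0.17·log₂(0.17) = 0.4346
−0.33·log₂(0.33) = 0.5278
−0.24·log₂(0.24) = 0.4941
−0.26·log₂(0.26) = 0.5053
Sum ≈ 1.9618 → 1.962 bits.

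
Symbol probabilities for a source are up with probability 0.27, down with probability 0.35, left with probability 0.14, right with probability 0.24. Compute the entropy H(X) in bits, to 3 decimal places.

H = −Σ pᵢ log₂ pᵢ.
−0.27·log₂(0.27) = 0.5100
−0.35·log₂(0.35) = 0.5301
−0.14·log₂(0.14) = 0.3971
−0.24·log₂(0.24) = 0.4941
Sum ≈ 1.9314 → 1.931 bits.

1.931 bits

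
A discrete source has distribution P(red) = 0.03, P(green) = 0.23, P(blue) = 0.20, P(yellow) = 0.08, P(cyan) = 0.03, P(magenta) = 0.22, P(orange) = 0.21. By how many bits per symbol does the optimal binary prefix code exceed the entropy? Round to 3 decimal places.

Entropy H = −Σ p log₂ p ≈ 2.5005 bits.
Huffman merges: 3/100+3/100→3/50; 3/50+2/25→7/50; 7/50+1/5→17/50; 21/100+11/50→43/100; 23/100+17/50→57/100; 43/100+57/100→1. L = 127/50 ≈ 2.5400.
L − H = 2.5400 − 2.5005 = 0.040 bits.

0.040 bits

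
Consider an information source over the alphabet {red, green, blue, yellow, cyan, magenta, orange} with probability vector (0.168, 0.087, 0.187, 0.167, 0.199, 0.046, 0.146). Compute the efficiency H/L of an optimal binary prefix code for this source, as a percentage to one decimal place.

98.1%

Entropy H = −Σ p log₂ p ≈ 2.6955 bits.
Huffman merges: 23/500+87/1000→133/1000; 133/1000+73/500→279/1000; 167/1000+21/125→67/200; 187/1000+199/1000→193/500; 279/1000+67/200→307/500; 193/500+307/500→1. L = 2747/1000 ≈ 2.7470.
Efficiency = H/L = 2.6955/2.7470 = 98.1%.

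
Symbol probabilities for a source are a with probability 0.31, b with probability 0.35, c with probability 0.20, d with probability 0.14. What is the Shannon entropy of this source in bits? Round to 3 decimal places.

1.915 bits

H = −Σ pᵢ log₂ pᵢ.
−0.31·log₂(0.31) = 0.5238
−0.35·log₂(0.35) = 0.5301
−0.20·log₂(0.20) = 0.4644
−0.14·log₂(0.14) = 0.3971
Sum ≈ 1.9154 → 1.915 bits.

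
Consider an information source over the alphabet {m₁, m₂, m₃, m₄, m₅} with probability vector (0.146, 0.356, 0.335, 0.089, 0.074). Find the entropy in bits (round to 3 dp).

H = −Σ pᵢ log₂ pᵢ.
−0.146·log₂(0.146) = 0.4053
−0.356·log₂(0.356) = 0.5305
−0.335·log₂(0.335) = 0.5286
−0.089·log₂(0.089) = 0.3106
−0.074·log₂(0.074) = 0.2780
Sum ≈ 2.0529 → 2.053 bits.

2.053 bits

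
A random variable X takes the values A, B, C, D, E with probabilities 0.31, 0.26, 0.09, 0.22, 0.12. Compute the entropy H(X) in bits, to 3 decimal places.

2.189 bits

H = −Σ pᵢ log₂ pᵢ.
−0.31·log₂(0.31) = 0.5238
−0.26·log₂(0.26) = 0.5053
−0.09·log₂(0.09) = 0.3127
−0.22·log₂(0.22) = 0.4806
−0.12·log₂(0.12) = 0.3671
Sum ≈ 2.1894 → 2.189 bits.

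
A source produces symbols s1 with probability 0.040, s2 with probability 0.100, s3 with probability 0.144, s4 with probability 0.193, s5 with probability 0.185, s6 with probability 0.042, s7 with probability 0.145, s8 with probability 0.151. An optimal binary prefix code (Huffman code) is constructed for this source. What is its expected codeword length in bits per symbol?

Repeatedly combine the two least-probable nodes; the expected code length is the sum of the merged weights.
merge 1/25 + 21/500 → 41/500
merge 41/500 + 1/10 → 91/500
merge 18/125 + 29/200 → 289/1000
merge 151/1000 + 91/500 → 333/1000
merge 37/200 + 193/1000 → 189/500
merge 289/1000 + 333/1000 → 311/500
merge 189/500 + 311/500 → 1
L = 41/500 + 91/500 + 289/1000 + 333/1000 + 189/500 + 311/500 + 1 = 1443/500 = 2.886 bits/symbol.

2.886 bits/symbol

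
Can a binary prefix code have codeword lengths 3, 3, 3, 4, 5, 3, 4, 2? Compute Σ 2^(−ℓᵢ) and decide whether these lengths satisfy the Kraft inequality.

With common denominator 2^5 = 32: Σ 2^(−ℓᵢ) = 4/32 + 4/32 + 4/32 + 2/32 + 1/32 + 4/32 + 2/32 + 8/32 = 29/32 = 0.90625.
Kraft's inequality requires Σ ≤ 1; here Σ = 0.90625 ≤ 1, so such a prefix code exists.

0.90625; yes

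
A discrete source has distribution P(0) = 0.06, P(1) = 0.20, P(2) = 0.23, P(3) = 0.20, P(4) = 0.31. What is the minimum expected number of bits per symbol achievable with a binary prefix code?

Repeatedly combine the two least-probable nodes; the expected code length is the sum of the merged weights.
merge 3/50 + 1/5 → 13/50
merge 1/5 + 23/100 → 43/100
merge 13/50 + 31/100 → 57/100
merge 43/100 + 57/100 → 1
L = 13/50 + 43/100 + 57/100 + 1 = 113/50 = 2.26 bits/symbol.

2.26 bits/symbol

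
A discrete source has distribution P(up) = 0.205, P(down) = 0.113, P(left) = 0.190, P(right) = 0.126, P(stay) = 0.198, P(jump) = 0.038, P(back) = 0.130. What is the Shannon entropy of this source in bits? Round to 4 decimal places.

2.6805 bits

H = −Σ pᵢ log₂ pᵢ.
−0.205·log₂(0.205) = 0.4687
−0.113·log₂(0.113) = 0.3555
−0.190·log₂(0.190) = 0.4552
−0.126·log₂(0.126) = 0.3766
−0.198·log₂(0.198) = 0.4626
−0.038·log₂(0.038) = 0.1793
−0.130·log₂(0.130) = 0.3826
Sum ≈ 2.6805 → 2.6805 bits.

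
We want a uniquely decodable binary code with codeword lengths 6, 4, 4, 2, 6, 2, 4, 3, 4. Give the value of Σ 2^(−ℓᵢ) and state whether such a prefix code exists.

0.90625; yes

With common denominator 2^6 = 64: Σ 2^(−ℓᵢ) = 1/64 + 4/64 + 4/64 + 16/64 + 1/64 + 16/64 + 4/64 + 8/64 + 4/64 = 58/64 = 0.90625.
Kraft's inequality requires Σ ≤ 1; here Σ = 0.90625 ≤ 1, so such a prefix code exists.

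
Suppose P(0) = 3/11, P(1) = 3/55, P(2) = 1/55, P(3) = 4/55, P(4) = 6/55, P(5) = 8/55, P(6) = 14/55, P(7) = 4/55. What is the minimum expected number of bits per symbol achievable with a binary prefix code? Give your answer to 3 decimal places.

Repeatedly combine the two least-probable nodes; the expected code length is the sum of the merged weights.
merge 1/55 + 3/55 → 4/55
merge 4/55 + 4/55 → 8/55
merge 4/55 + 6/55 → 2/11
merge 8/55 + 8/55 → 16/55
merge 2/11 + 14/55 → 24/55
merge 3/11 + 16/55 → 31/55
merge 24/55 + 31/55 → 1
L = 4/55 + 8/55 + 2/11 + 16/55 + 24/55 + 31/55 + 1 = 148/55 ≈ 2.691 bits/symbol.

2.691 bits/symbol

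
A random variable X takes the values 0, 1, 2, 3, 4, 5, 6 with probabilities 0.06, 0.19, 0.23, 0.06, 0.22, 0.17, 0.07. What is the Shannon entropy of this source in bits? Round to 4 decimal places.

H = −Σ pᵢ log₂ pᵢ.
−0.06·log₂(0.06) = 0.2435
−0.19·log₂(0.19) = 0.4552
−0.23·log₂(0.23) = 0.4877
−0.06·log₂(0.06) = 0.2435
−0.22·log₂(0.22) = 0.4806
−0.17·log₂(0.17) = 0.4346
−0.07·log₂(0.07) = 0.2686
Sum ≈ 2.6137 → 2.6137 bits.

2.6137 bits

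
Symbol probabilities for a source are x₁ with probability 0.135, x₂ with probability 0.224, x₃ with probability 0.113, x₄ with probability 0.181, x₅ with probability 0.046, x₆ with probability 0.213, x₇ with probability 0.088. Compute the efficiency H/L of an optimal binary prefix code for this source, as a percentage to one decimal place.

98.8%

Entropy H = −Σ p log₂ p ≈ 2.6634 bits.
Huffman merges: 23/500+11/125→67/500; 113/1000+67/500→247/1000; 27/200+181/1000→79/250; 213/1000+28/125→437/1000; 247/1000+79/250→563/1000; 437/1000+563/1000→1. L = 2697/1000 ≈ 2.6970.
Efficiency = H/L = 2.6634/2.6970 = 98.8%.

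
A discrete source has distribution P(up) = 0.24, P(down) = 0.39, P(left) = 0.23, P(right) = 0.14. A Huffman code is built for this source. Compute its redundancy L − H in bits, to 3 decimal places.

Entropy H = −Σ p log₂ p ≈ 1.9087 bits.
Huffman merges: 7/50+23/100→37/100; 6/25+37/100→61/100; 39/100+61/100→1. L = 99/50 ≈ 1.9800.
L − H = 1.9800 − 1.9087 = 0.071 bits.

0.071 bits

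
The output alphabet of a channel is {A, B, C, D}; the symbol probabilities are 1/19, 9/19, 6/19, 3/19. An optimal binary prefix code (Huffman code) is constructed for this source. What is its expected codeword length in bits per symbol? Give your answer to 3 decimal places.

1.737 bits/symbol

Repeatedly combine the two least-probable nodes; the expected code length is the sum of the merged weights.
merge 1/19 + 3/19 → 4/19
merge 4/19 + 6/19 → 10/19
merge 9/19 + 10/19 → 1
L = 4/19 + 10/19 + 1 = 33/19 ≈ 1.737 bits/symbol.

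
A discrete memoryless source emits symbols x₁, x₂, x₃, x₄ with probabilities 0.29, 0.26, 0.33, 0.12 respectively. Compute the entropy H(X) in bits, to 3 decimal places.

H = −Σ pᵢ log₂ pᵢ.
−0.29·log₂(0.29) = 0.5179
−0.26·log₂(0.26) = 0.5053
−0.33·log₂(0.33) = 0.5278
−0.12·log₂(0.12) = 0.3671
Sum ≈ 1.9181 → 1.918 bits.

1.918 bits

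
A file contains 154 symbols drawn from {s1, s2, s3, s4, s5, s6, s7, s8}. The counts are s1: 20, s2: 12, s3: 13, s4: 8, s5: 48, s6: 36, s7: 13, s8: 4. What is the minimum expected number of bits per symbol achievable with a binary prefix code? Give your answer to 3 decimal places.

2.688 bits/symbol

Probabilities are the counts divided by 154.
Repeatedly combine the two least-probable nodes; the expected code length is the sum of the merged weights.
merge 2/77 + 4/77 → 6/77
merge 6/77 + 6/77 → 12/77
merge 13/154 + 13/154 → 13/77
merge 10/77 + 12/77 → 2/7
merge 13/77 + 18/77 → 31/77
merge 2/7 + 24/77 → 46/77
merge 31/77 + 46/77 → 1
L = 6/77 + 12/77 + 13/77 + 2/7 + 31/77 + 46/77 + 1 = 207/77 ≈ 2.688 bits/symbol.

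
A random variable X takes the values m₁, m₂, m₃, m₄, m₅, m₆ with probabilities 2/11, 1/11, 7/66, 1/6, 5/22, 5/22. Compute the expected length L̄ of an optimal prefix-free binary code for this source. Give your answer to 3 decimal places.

2.545 bits/symbol

Repeatedly combine the two least-probable nodes; the expected code length is the sum of the merged weights.
merge 1/11 + 7/66 → 13/66
merge 1/6 + 2/11 → 23/66
merge 13/66 + 5/22 → 14/33
merge 5/22 + 23/66 → 19/33
merge 14/33 + 19/33 → 1
L = 13/66 + 23/66 + 14/33 + 19/33 + 1 = 28/11 ≈ 2.545 bits/symbol.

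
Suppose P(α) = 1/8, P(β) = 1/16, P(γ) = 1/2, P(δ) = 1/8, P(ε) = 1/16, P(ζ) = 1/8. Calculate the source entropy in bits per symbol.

2.125 bits

Each probability is a power of 1/2, so log₂(1/p) is an integer.
H = Σ p·log₂(1/p) = 1/8·3 + 1/16·4 + 1/2·1 + 1/8·3 + 1/16·4 + 1/8·3 = 2.125 bits.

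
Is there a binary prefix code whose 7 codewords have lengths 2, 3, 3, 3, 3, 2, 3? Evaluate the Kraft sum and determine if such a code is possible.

With common denominator 2^3 = 8: Σ 2^(−ℓᵢ) = 2/8 + 1/8 + 1/8 + 1/8 + 1/8 + 2/8 + 1/8 = 9/8 = 1.125.
Kraft's inequality requires Σ ≤ 1; here Σ = 1.125 > 1, so no such prefix code exists.

1.125; no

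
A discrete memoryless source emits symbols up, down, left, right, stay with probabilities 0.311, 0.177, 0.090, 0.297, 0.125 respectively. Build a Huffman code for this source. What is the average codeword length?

Repeatedly combine the two least-probable nodes; the expected code length is the sum of the merged weights.
merge 9/100 + 1/8 → 43/200
merge 177/1000 + 43/200 → 49/125
merge 297/1000 + 311/1000 → 76/125
merge 49/125 + 76/125 → 1
L = 43/200 + 49/125 + 76/125 + 1 = 443/200 = 2.215 bits/symbol.

2.215 bits/symbol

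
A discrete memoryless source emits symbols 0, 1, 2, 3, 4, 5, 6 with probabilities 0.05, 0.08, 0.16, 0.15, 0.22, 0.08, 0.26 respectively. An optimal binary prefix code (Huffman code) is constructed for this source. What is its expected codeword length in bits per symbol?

Repeatedly combine the two least-probable nodes; the expected code length is the sum of the merged weights.
merge 1/20 + 2/25 → 13/100
merge 2/25 + 13/100 → 21/100
merge 3/20 + 4/25 → 31/100
merge 21/100 + 11/50 → 43/100
merge 13/50 + 31/100 → 57/100
merge 43/100 + 57/100 → 1
L = 13/100 + 21/100 + 31/100 + 43/100 + 57/100 + 1 = 53/20 = 2.65 bits/symbol.

2.65 bits/symbol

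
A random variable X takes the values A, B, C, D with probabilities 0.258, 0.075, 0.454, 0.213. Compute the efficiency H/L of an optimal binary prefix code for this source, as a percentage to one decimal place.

96.9%

Entropy H = −Σ p log₂ p ≈ 1.7770 bits.
Huffman merges: 3/40+213/1000→36/125; 129/500+36/125→273/500; 227/500+273/500→1. L = 917/500 ≈ 1.8340.
Efficiency = H/L = 1.7770/1.8340 = 96.9%.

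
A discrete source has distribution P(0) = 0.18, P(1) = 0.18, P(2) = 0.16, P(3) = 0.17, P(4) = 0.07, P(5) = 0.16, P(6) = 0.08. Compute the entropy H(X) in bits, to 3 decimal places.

H = −Σ pᵢ log₂ pᵢ.
−0.18·log₂(0.18) = 0.4453
−0.18·log₂(0.18) = 0.4453
−0.16·log₂(0.16) = 0.4230
−0.17·log₂(0.17) = 0.4346
−0.07·log₂(0.07) = 0.2686
−0.16·log₂(0.16) = 0.4230
−0.08·log₂(0.08) = 0.2915
Sum ≈ 2.7313 → 2.731 bits.

2.731 bits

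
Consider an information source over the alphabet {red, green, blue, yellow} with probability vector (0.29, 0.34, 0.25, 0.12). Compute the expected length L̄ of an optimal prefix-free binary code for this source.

Repeatedly combine the two least-probable nodes; the expected code length is the sum of the merged weights.
merge 3/25 + 1/4 → 37/100
merge 29/100 + 17/50 → 63/100
merge 37/100 + 63/100 → 1
L = 37/100 + 63/100 + 1 = 2 bits/symbol.

2 bits/symbol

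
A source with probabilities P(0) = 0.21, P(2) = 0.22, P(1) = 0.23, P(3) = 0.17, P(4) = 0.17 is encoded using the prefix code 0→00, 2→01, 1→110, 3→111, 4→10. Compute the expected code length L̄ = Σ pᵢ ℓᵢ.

L̄ = Σ pᵢ·ℓᵢ = 0.21·2 + 0.22·2 + 0.23·3 + 0.17·3 + 0.17·2 = 2.4 bits/symbol.

2.4 bits/symbol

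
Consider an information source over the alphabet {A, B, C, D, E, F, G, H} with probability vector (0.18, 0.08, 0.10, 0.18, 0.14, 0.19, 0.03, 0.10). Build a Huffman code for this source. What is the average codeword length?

Repeatedly combine the two least-probable nodes; the expected code length is the sum of the merged weights.
merge 3/100 + 2/25 → 11/100
merge 1/10 + 1/10 → 1/5
merge 11/100 + 7/50 → 1/4
merge 9/50 + 9/50 → 9/25
merge 19/100 + 1/5 → 39/100
merge 1/4 + 9/25 → 61/100
merge 39/100 + 61/100 → 1
L = 11/100 + 1/5 + 1/4 + 9/25 + 39/100 + 61/100 + 1 = 73/25 = 2.92 bits/symbol.

2.92 bits/symbol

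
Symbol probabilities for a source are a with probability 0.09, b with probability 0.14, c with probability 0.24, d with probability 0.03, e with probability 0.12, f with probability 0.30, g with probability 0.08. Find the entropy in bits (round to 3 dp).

H = −Σ pᵢ log₂ pᵢ.
−0.09·log₂(0.09) = 0.3127
−0.14·log₂(0.14) = 0.3971
−0.24·log₂(0.24) = 0.4941
−0.03·log₂(0.03) = 0.1518
−0.12·log₂(0.12) = 0.3671
−0.30·log₂(0.30) = 0.5211
−0.08·log₂(0.08) = 0.2915
Sum ≈ 2.5353 → 2.535 bits.

2.535 bits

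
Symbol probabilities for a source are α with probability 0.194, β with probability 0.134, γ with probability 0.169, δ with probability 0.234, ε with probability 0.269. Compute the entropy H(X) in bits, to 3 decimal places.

2.281 bits

H = −Σ pᵢ log₂ pᵢ.
−0.194·log₂(0.194) = 0.4590
−0.134·log₂(0.134) = 0.3886
−0.169·log₂(0.169) = 0.4335
−0.234·log₂(0.234) = 0.4903
−0.269·log₂(0.269) = 0.5096
Sum ≈ 2.2809 → 2.281 bits.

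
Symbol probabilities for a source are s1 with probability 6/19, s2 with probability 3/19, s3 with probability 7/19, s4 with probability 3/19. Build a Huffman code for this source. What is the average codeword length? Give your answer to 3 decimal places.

1.947 bits/symbol

Repeatedly combine the two least-probable nodes; the expected code length is the sum of the merged weights.
merge 3/19 + 3/19 → 6/19
merge 6/19 + 6/19 → 12/19
merge 7/19 + 12/19 → 1
L = 6/19 + 12/19 + 1 = 37/19 ≈ 1.947 bits/symbol.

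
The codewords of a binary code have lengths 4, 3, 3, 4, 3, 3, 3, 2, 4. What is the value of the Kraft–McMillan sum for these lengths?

With common denominator 2^4 = 16: Σ 2^(−ℓᵢ) = 1/16 + 2/16 + 2/16 + 1/16 + 2/16 + 2/16 + 2/16 + 4/16 + 1/16 = 17/16 = 1.0625.

1.0625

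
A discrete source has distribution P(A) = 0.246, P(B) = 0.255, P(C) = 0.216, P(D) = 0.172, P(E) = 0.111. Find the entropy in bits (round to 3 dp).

H = −Σ pᵢ log₂ pᵢ.
−0.246·log₂(0.246) = 0.4977
−0.255·log₂(0.255) = 0.5027
−0.216·log₂(0.216) = 0.4776
−0.172·log₂(0.172) = 0.4368
−0.111·log₂(0.111) = 0.3520
Sum ≈ 2.2668 → 2.267 bits.

2.267 bits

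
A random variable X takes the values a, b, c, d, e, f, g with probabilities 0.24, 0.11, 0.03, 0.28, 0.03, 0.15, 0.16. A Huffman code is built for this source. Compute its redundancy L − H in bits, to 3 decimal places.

Entropy H = −Σ p log₂ p ≈ 2.4957 bits.
Huffman merges: 3/100+3/100→3/50; 3/50+11/100→17/100; 3/20+4/25→31/100; 17/100+6/25→41/100; 7/25+31/100→59/100; 41/100+59/100→1. L = 127/50 ≈ 2.5400.
L − H = 2.5400 − 2.4957 = 0.044 bits.

0.044 bits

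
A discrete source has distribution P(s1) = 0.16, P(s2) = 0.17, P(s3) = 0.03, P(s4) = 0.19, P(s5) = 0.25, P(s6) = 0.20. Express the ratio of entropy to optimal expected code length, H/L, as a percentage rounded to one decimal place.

Entropy H = −Σ p log₂ p ≈ 2.4290 bits.
Huffman merges: 3/100+4/25→19/100; 17/100+19/100→9/25; 19/100+1/5→39/100; 1/4+9/25→61/100; 39/100+61/100→1. L = 51/20 ≈ 2.5500.
Efficiency = H/L = 2.4290/2.5500 = 95.3%.

95.3%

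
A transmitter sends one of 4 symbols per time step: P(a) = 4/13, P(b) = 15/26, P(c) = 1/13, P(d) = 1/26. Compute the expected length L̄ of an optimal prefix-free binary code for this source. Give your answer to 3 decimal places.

Repeatedly combine the two least-probable nodes; the expected code length is the sum of the merged weights.
merge 1/26 + 1/13 → 3/26
merge 3/26 + 4/13 → 11/26
merge 11/26 + 15/26 → 1
L = 3/26 + 11/26 + 1 = 20/13 ≈ 1.538 bits/symbol.

1.538 bits/symbol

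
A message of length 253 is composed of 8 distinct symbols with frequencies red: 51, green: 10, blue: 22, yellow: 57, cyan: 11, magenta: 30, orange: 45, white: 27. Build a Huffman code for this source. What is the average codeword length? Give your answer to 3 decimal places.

2.826 bits/symbol

Probabilities are the counts divided by 253.
Repeatedly combine the two least-probable nodes; the expected code length is the sum of the merged weights.
merge 10/253 + 1/23 → 21/253
merge 21/253 + 2/23 → 43/253
merge 27/253 + 30/253 → 57/253
merge 43/253 + 45/253 → 8/23
merge 51/253 + 57/253 → 108/253
merge 57/253 + 8/23 → 145/253
merge 108/253 + 145/253 → 1
L = 21/253 + 43/253 + 57/253 + 8/23 + 108/253 + 145/253 + 1 = 65/23 ≈ 2.826 bits/symbol.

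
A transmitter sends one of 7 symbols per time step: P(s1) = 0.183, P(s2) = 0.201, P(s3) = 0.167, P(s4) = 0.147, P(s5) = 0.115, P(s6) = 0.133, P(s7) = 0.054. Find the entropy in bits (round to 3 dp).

H = −Σ pᵢ log₂ pᵢ.
−0.183·log₂(0.183) = 0.4484
−0.201·log₂(0.201) = 0.4653
−0.167·log₂(0.167) = 0.4312
−0.147·log₂(0.147) = 0.4066
−0.115·log₂(0.115) = 0.3588
−0.133·log₂(0.133) = 0.3871
−0.054·log₂(0.054) = 0.2274
Sum ≈ 2.7248 → 2.725 bits.

2.725 bits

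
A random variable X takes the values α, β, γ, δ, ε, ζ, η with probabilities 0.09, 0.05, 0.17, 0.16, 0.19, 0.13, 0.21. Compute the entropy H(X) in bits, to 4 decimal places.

H = −Σ pᵢ log₂ pᵢ.
−0.09·log₂(0.09) = 0.3127
−0.05·log₂(0.05) = 0.2161
−0.17·log₂(0.17) = 0.4346
−0.16·log₂(0.16) = 0.4230
−0.19·log₂(0.19) = 0.4552
−0.13·log₂(0.13) = 0.3826
−0.21·log₂(0.21) = 0.4728
Sum ≈ 2.6970 → 2.6970 bits.

2.6970 bits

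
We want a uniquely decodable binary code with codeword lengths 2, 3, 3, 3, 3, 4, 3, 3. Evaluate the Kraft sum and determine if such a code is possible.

1.0625; no

With common denominator 2^4 = 16: Σ 2^(−ℓᵢ) = 4/16 + 2/16 + 2/16 + 2/16 + 2/16 + 1/16 + 2/16 + 2/16 = 17/16 = 1.0625.
Kraft's inequality requires Σ ≤ 1; here Σ = 1.0625 > 1, so no such prefix code exists.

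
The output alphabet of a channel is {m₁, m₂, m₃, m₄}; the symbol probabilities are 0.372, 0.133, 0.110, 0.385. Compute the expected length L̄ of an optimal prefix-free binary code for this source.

1.858 bits/symbol

Repeatedly combine the two least-probable nodes; the expected code length is the sum of the merged weights.
merge 11/100 + 133/1000 → 243/1000
merge 243/1000 + 93/250 → 123/200
merge 77/200 + 123/200 → 1
L = 243/1000 + 123/200 + 1 = 929/500 = 1.858 bits/symbol.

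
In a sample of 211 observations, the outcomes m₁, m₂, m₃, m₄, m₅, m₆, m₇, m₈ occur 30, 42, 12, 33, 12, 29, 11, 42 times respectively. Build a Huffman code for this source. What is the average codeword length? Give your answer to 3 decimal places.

2.877 bits/symbol

Probabilities are the counts divided by 211.
Repeatedly combine the two least-probable nodes; the expected code length is the sum of the merged weights.
merge 11/211 + 12/211 → 23/211
merge 12/211 + 23/211 → 35/211
merge 29/211 + 30/211 → 59/211
merge 33/211 + 35/211 → 68/211
merge 42/211 + 42/211 → 84/211
merge 59/211 + 68/211 → 127/211
merge 84/211 + 127/211 → 1
L = 23/211 + 35/211 + 59/211 + 68/211 + 84/211 + 127/211 + 1 = 607/211 ≈ 2.877 bits/symbol.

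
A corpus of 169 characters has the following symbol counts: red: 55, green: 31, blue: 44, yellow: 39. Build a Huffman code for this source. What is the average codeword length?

2 bits/symbol

Probabilities are the counts divided by 169.
Repeatedly combine the two least-probable nodes; the expected code length is the sum of the merged weights.
merge 31/169 + 3/13 → 70/169
merge 44/169 + 55/169 → 99/169
merge 70/169 + 99/169 → 1
L = 70/169 + 99/169 + 1 = 2 bits/symbol.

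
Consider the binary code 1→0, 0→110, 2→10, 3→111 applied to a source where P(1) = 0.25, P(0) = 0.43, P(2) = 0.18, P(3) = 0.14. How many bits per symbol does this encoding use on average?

L̄ = Σ pᵢ·ℓᵢ = 0.25·1 + 0.43·3 + 0.18·2 + 0.14·3 = 2.32 bits/symbol.

2.32 bits/symbol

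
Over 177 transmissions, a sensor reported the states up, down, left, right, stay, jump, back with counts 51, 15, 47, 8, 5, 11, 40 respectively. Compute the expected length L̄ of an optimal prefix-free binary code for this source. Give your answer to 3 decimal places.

Probabilities are the counts divided by 177.
Repeatedly combine the two least-probable nodes; the expected code length is the sum of the merged weights.
merge 5/177 + 8/177 → 13/177
merge 11/177 + 13/177 → 8/59
merge 5/59 + 8/59 → 13/59
merge 13/59 + 40/177 → 79/177
merge 47/177 + 17/59 → 98/177
merge 79/177 + 98/177 → 1
L = 13/177 + 8/59 + 13/59 + 79/177 + 98/177 + 1 = 430/177 ≈ 2.429 bits/symbol.

2.429 bits/symbol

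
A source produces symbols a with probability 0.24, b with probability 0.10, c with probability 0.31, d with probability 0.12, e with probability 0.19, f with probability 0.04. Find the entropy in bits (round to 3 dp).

H = −Σ pᵢ log₂ pᵢ.
−0.24·log₂(0.24) = 0.4941
−0.10·log₂(0.10) = 0.3322
−0.31·log₂(0.31) = 0.5238
−0.12·log₂(0.12) = 0.3671
−0.19·log₂(0.19) = 0.4552
−0.04·log₂(0.04) = 0.1858
Sum ≈ 2.3582 → 2.358 bits.

2.358 bits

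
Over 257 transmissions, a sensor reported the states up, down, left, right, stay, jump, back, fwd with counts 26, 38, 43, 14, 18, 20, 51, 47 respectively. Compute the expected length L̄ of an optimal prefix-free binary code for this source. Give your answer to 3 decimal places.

Probabilities are the counts divided by 257.
Repeatedly combine the two least-probable nodes; the expected code length is the sum of the merged weights.
merge 14/257 + 18/257 → 32/257
merge 20/257 + 26/257 → 46/257
merge 32/257 + 38/257 → 70/257
merge 43/257 + 46/257 → 89/257
merge 47/257 + 51/257 → 98/257
merge 70/257 + 89/257 → 159/257
merge 98/257 + 159/257 → 1
L = 32/257 + 46/257 + 70/257 + 89/257 + 98/257 + 159/257 + 1 = 751/257 ≈ 2.922 bits/symbol.

2.922 bits/symbol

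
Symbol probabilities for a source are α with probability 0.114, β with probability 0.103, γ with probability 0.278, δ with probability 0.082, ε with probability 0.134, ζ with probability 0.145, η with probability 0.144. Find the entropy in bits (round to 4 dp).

2.6993 bits

H = −Σ pᵢ log₂ pᵢ.
−0.114·log₂(0.114) = 0.3571
−0.103·log₂(0.103) = 0.3378
−0.278·log₂(0.278) = 0.5134
−0.082·log₂(0.082) = 0.2959
−0.134·log₂(0.134) = 0.3886
−0.145·log₂(0.145) = 0.4040
−0.144·log₂(0.144) = 0.4026
Sum ≈ 2.6993 → 2.6993 bits.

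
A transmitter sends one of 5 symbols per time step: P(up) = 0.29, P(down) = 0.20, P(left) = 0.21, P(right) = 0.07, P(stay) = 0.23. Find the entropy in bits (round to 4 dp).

H = −Σ pᵢ log₂ pᵢ.
−0.29·log₂(0.29) = 0.5179
−0.20·log₂(0.20) = 0.4644
−0.21·log₂(0.21) = 0.4728
−0.07·log₂(0.07) = 0.2686
−0.23·log₂(0.23) = 0.4877
Sum ≈ 2.2113 → 2.2113 bits.

2.2113 bits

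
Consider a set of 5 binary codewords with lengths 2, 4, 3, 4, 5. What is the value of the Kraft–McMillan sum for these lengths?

With common denominator 2^5 = 32: Σ 2^(−ℓᵢ) = 8/32 + 2/32 + 4/32 + 2/32 + 1/32 = 17/32 = 0.53125.

0.53125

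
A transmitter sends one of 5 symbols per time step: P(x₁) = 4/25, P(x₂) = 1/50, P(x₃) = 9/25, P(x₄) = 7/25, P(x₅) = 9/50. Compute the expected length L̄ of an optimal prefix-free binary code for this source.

Repeatedly combine the two least-probable nodes; the expected code length is the sum of the merged weights.
merge 1/50 + 4/25 → 9/50
merge 9/50 + 9/50 → 9/25
merge 7/25 + 9/25 → 16/25
merge 9/25 + 16/25 → 1
L = 9/50 + 9/25 + 16/25 + 1 = 109/50 = 2.18 bits/symbol.

2.18 bits/symbol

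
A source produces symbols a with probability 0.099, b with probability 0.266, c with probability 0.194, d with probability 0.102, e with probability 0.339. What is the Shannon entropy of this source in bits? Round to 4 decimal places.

2.1625 bits

H = −Σ pᵢ log₂ pᵢ.
−0.099·log₂(0.099) = 0.3303
−0.266·log₂(0.266) = 0.5082
−0.194·log₂(0.194) = 0.4590
−0.102·log₂(0.102) = 0.3359
−0.339·log₂(0.339) = 0.5291
Sum ≈ 2.1625 → 2.1625 bits.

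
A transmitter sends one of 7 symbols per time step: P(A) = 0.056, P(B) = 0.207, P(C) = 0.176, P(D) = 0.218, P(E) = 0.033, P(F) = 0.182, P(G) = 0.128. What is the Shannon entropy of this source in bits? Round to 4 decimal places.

2.6128 bits

H = −Σ pᵢ log₂ pᵢ.
−0.056·log₂(0.056) = 0.2329
−0.207·log₂(0.207) = 0.4704
−0.176·log₂(0.176) = 0.4411
−0.218·log₂(0.218) = 0.4791
−0.033·log₂(0.033) = 0.1624
−0.182·log₂(0.182) = 0.4474
−0.128·log₂(0.128) = 0.3796
Sum ≈ 2.6128 → 2.6128 bits.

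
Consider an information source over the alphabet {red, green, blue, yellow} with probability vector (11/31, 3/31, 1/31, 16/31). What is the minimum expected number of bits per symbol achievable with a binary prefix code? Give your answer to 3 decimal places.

Repeatedly combine the two least-probable nodes; the expected code length is the sum of the merged weights.
merge 1/31 + 3/31 → 4/31
merge 4/31 + 11/31 → 15/31
merge 15/31 + 16/31 → 1
L = 4/31 + 15/31 + 1 = 50/31 ≈ 1.613 bits/symbol.

1.613 bits/symbol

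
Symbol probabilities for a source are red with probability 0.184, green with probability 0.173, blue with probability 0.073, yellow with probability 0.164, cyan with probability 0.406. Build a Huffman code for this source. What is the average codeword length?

2.188 bits/symbol

Repeatedly combine the two least-probable nodes; the expected code length is the sum of the merged weights.
merge 73/1000 + 41/250 → 237/1000
merge 173/1000 + 23/125 → 357/1000
merge 237/1000 + 357/1000 → 297/500
merge 203/500 + 297/500 → 1
L = 237/1000 + 357/1000 + 297/500 + 1 = 547/250 = 2.188 bits/symbol.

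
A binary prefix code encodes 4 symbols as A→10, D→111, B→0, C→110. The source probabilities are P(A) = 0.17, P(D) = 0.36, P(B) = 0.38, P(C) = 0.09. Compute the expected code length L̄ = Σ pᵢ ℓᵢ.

L̄ = Σ pᵢ·ℓᵢ = 0.17·2 + 0.36·3 + 0.38·1 + 0.09·3 = 2.07 bits/symbol.

2.07 bits/symbol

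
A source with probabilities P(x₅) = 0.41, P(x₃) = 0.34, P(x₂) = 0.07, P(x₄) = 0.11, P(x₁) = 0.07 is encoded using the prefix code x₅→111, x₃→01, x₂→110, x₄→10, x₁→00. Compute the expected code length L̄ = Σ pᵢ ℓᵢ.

2.48 bits/symbol

L̄ = Σ pᵢ·ℓᵢ = 0.41·3 + 0.34·2 + 0.07·3 + 0.11·2 + 0.07·2 = 2.48 bits/symbol.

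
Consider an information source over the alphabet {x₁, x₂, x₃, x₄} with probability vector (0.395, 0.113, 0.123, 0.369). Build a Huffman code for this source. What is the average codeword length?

1.841 bits/symbol

Repeatedly combine the two least-probable nodes; the expected code length is the sum of the merged weights.
merge 113/1000 + 123/1000 → 59/250
merge 59/250 + 369/1000 → 121/200
merge 79/200 + 121/200 → 1
L = 59/250 + 121/200 + 1 = 1841/1000 = 1.841 bits/symbol.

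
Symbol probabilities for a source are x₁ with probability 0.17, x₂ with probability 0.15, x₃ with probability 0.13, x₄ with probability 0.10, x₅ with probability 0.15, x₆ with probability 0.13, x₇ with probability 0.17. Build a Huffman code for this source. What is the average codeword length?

2.83 bits/symbol

Repeatedly combine the two least-probable nodes; the expected code length is the sum of the merged weights.
merge 1/10 + 13/100 → 23/100
merge 13/100 + 3/20 → 7/25
merge 3/20 + 17/100 → 8/25
merge 17/100 + 23/100 → 2/5
merge 7/25 + 8/25 → 3/5
merge 2/5 + 3/5 → 1
L = 23/100 + 7/25 + 8/25 + 2/5 + 3/5 + 1 = 283/100 = 2.83 bits/symbol.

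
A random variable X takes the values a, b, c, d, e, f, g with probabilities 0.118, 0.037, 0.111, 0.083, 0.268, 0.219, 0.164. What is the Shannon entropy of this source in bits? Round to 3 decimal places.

2.607 bits

H = −Σ pᵢ log₂ pᵢ.
−0.118·log₂(0.118) = 0.3638
−0.037·log₂(0.037) = 0.1760
−0.111·log₂(0.111) = 0.3520
−0.083·log₂(0.083) = 0.2980
−0.268·log₂(0.268) = 0.5091
−0.219·log₂(0.219) = 0.4798
−0.164·log₂(0.164) = 0.4278
Sum ≈ 2.6065 → 2.607 bits.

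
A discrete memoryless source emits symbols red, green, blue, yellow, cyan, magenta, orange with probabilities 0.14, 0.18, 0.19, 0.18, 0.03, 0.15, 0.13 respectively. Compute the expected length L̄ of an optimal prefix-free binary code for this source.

Repeatedly combine the two least-probable nodes; the expected code length is the sum of the merged weights.
merge 3/100 + 13/100 → 4/25
merge 7/50 + 3/20 → 29/100
merge 4/25 + 9/50 → 17/50
merge 9/50 + 19/100 → 37/100
merge 29/100 + 17/50 → 63/100
merge 37/100 + 63/100 → 1
L = 4/25 + 29/100 + 17/50 + 37/100 + 63/100 + 1 = 279/100 = 2.79 bits/symbol.

2.79 bits/symbol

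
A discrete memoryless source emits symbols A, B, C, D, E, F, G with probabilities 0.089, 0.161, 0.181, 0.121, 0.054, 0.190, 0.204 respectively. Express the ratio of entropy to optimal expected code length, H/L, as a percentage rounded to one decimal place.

98.2%

Entropy H = −Σ p log₂ p ≈ 2.7003 bits.
Huffman merges: 27/500+89/1000→143/1000; 121/1000+143/1000→33/125; 161/1000+181/1000→171/500; 19/100+51/250→197/500; 33/125+171/500→303/500; 197/500+303/500→1. L = 2749/1000 ≈ 2.7490.
Efficiency = H/L = 2.7003/2.7490 = 98.2%.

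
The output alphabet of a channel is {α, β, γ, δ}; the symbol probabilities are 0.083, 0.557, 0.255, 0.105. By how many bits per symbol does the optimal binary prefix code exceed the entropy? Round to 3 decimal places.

Entropy H = −Σ p log₂ p ≈ 1.6124 bits.
Huffman merges: 83/1000+21/200→47/250; 47/250+51/200→443/1000; 443/1000+557/1000→1. L = 1631/1000 ≈ 1.6310.
L − H = 1.6310 − 1.6124 = 0.019 bits.

0.019 bits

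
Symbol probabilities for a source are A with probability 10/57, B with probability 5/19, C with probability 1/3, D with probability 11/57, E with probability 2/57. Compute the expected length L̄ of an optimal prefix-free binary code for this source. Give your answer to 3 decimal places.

2.211 bits/symbol

Repeatedly combine the two least-probable nodes; the expected code length is the sum of the merged weights.
merge 2/57 + 10/57 → 4/19
merge 11/57 + 4/19 → 23/57
merge 5/19 + 1/3 → 34/57
merge 23/57 + 34/57 → 1
L = 4/19 + 23/57 + 34/57 + 1 = 42/19 ≈ 2.211 bits/symbol.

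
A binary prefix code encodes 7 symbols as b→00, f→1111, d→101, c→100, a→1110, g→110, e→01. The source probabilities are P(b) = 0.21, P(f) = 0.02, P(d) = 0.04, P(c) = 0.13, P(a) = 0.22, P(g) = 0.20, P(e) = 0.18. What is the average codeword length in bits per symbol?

2.85 bits/symbol

L̄ = Σ pᵢ·ℓᵢ = 0.21·2 + 0.02·4 + 0.04·3 + 0.13·3 + 0.22·4 + 0.20·3 + 0.18·2 = 2.85 bits/symbol.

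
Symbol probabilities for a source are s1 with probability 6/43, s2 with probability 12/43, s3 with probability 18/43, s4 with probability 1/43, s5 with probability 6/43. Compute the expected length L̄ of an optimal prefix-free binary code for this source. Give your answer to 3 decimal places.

Repeatedly combine the two least-probable nodes; the expected code length is the sum of the merged weights.
merge 1/43 + 6/43 → 7/43
merge 6/43 + 7/43 → 13/43
merge 12/43 + 13/43 → 25/43
merge 18/43 + 25/43 → 1
L = 7/43 + 13/43 + 25/43 + 1 = 88/43 ≈ 2.047 bits/symbol.

2.047 bits/symbol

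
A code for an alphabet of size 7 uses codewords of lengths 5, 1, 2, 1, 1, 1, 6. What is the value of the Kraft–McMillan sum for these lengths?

With common denominator 2^6 = 64: Σ 2^(−ℓᵢ) = 2/64 + 32/64 + 16/64 + 32/64 + 32/64 + 32/64 + 1/64 = 147/64 = 2.296875.

2.296875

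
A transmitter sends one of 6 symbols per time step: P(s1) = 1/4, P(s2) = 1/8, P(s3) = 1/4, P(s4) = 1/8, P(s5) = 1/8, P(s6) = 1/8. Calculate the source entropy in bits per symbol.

2.5 bits

Each probability is a power of 1/2, so log₂(1/p) is an integer.
H = Σ p·log₂(1/p) = 1/4·2 + 1/8·3 + 1/4·2 + 1/8·3 + 1/8·3 + 1/8·3 = 2.5 bits.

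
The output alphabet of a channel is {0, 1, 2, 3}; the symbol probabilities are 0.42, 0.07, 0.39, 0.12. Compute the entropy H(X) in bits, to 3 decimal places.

H = −Σ pᵢ log₂ pᵢ.
−0.42·log₂(0.42) = 0.5256
−0.07·log₂(0.07) = 0.2686
−0.39·log₂(0.39) = 0.5298
−0.12·log₂(0.12) = 0.3671
Sum ≈ 1.6911 → 1.691 bits.

1.691 bits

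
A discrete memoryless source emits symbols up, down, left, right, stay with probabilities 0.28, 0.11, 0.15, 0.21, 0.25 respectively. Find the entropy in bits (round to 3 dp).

2.248 bits

H = −Σ pᵢ log₂ pᵢ.
−0.28·log₂(0.28) = 0.5142
−0.11·log₂(0.11) = 0.3503
−0.15·log₂(0.15) = 0.4105
−0.21·log₂(0.21) = 0.4728
−0.25·log₂(0.25) = 0.5000
Sum ≈ 2.2479 → 2.248 bits.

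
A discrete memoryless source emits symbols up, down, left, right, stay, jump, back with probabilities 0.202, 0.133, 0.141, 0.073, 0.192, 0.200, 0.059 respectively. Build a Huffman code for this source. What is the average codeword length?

2.73 bits/symbol

Repeatedly combine the two least-probable nodes; the expected code length is the sum of the merged weights.
merge 59/1000 + 73/1000 → 33/250
merge 33/250 + 133/1000 → 53/200
merge 141/1000 + 24/125 → 333/1000
merge 1/5 + 101/500 → 201/500
merge 53/200 + 333/1000 → 299/500
merge 201/500 + 299/500 → 1
L = 33/250 + 53/200 + 333/1000 + 201/500 + 299/500 + 1 = 273/100 = 2.73 bits/symbol.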